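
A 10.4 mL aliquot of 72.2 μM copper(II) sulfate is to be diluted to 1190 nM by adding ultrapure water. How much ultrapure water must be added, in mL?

621 mL

1190 nM = 1.19 μM.
V₂ = C₁V₁/C₂ = 72.2 × 10.4 / 1.19 = 631 mL.
Diluent to add = V₂ − V₁ = 631 − 10.4 = 621 mL.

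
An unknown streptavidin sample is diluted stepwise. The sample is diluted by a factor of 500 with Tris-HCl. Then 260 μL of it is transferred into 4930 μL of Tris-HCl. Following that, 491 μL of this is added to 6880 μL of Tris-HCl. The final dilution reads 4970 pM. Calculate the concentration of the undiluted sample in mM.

Overall dilution factor = 500 × 19.96 × 15.01 = 1.50 × 10⁵.
Original = 4970 pM × 1.50 × 10⁵ = 7.45 × 10⁸ pM = 0.745 mM.

0.745 mM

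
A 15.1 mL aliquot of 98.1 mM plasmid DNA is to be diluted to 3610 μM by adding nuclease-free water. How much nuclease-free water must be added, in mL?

395 mL

3610 μM = 3.61 mM.
V₂ = C₁V₁/C₂ = 98.1 × 15.1 / 3.61 = 410 mL.
Diluent to add = V₂ − V₁ = 410 − 15.1 = 395 mL.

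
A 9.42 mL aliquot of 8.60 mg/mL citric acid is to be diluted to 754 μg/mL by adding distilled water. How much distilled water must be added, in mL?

98.0 mL

754 μg/mL = 0.754 mg/mL.
V₂ = C₁V₁/C₂ = 8.60 × 9.42 / 0.754 = 107 mL.
Diluent to add = V₂ − V₁ = 107 − 9.42 = 98.0 mL.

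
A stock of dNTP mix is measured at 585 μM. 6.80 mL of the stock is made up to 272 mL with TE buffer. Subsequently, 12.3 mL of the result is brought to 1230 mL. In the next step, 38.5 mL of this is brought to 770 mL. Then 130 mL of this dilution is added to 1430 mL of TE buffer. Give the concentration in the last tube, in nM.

Overall dilution factor = 40 × 100 × 20 × 12 = 9.60 × 10⁵.
585 μM / 9.60 × 10⁵ = 6.09 × 10⁻⁴ μM = 0.609 nM.

0.609 nM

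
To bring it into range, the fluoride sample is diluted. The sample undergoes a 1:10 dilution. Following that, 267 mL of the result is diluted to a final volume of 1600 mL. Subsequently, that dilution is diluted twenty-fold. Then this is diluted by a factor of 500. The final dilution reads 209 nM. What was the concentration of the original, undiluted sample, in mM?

Overall dilution factor = 10 × 5.993 × 20 × 500 = 5.99 × 10⁵.
Original = 209 nM × 5.99 × 10⁵ = 1.25 × 10⁸ nM = 125 mM.

125 mM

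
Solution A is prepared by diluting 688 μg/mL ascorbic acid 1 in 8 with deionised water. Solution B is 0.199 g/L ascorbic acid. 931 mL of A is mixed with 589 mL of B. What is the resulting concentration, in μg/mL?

130 μg/mL

C_A = 688 μg/mL / 8 = 86.0 μg/mL.
C_B = 0.199 g/L = 199 μg/mL.
C_mix = (C_A·V_A + C_B·V_B)/(V_A + V_B) = (86.0×931 + 199×589) / 1520 = 130 μg/mL.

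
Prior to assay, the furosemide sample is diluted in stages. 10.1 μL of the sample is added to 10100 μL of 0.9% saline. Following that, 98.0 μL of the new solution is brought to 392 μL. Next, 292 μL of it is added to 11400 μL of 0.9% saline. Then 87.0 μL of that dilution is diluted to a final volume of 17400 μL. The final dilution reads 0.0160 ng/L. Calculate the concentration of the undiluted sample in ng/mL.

Overall dilution factor = 1001 × 4 × 40.04 × 200 = 3.21 × 10⁷.
Original = 0.0160 ng/L × 3.21 × 10⁷ = 5.13 × 10⁵ ng/L = 513 ng/mL.

513 ng/mL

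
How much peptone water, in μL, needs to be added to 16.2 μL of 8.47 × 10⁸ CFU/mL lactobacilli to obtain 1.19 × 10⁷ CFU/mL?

1140 μL

V₂ = C₁V₁/C₂ = 8.47 × 10⁸ × 16.2 / 1.19 × 10⁷ = 1153 μL.
Diluent to add = V₂ − V₁ = 1153 − 16.2 = 1140 μL.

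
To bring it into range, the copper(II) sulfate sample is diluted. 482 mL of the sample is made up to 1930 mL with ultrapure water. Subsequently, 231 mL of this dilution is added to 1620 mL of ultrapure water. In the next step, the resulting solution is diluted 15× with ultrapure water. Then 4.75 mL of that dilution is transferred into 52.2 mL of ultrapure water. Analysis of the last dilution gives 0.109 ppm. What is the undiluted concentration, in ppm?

Overall dilution factor = 4.004 × 8.013 × 15 × 11.99 = 5770.
Original = 0.109 ppm × 5770 = 629 ppm.

629 ppm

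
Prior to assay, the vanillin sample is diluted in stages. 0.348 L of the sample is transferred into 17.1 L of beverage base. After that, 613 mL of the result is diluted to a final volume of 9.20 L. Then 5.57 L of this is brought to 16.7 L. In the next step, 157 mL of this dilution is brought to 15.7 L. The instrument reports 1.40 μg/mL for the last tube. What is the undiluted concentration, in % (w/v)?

Overall dilution factor = 50.14 × 15.01 × 2.998 × 100 = 2.26 × 10⁵.
Original = 1.40 μg/mL × 2.26 × 10⁵ = 3.16 × 10⁵ μg/mL = 31.6 % (w/v).

31.6 % (w/v)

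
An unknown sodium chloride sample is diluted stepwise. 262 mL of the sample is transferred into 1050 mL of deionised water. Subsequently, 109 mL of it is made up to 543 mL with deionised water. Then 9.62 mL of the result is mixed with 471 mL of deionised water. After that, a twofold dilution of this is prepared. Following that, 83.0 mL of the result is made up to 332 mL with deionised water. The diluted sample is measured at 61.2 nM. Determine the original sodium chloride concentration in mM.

0.610 mM

Overall dilution factor = 5.008 × 4.982 × 49.96 × 2 × 4 = 9971.
Original = 61.2 nM × 9971 = 6.10 × 10⁵ nM = 0.610 mM.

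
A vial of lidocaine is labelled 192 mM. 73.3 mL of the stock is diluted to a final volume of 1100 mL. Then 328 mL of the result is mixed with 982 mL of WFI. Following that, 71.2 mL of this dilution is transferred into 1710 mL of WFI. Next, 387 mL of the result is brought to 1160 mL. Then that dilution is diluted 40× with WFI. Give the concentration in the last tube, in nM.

1070 nM

Overall dilution factor = 15.01 × 3.994 × 25.02 × 2.997 × 40 = 1.80 × 10⁵.
192 mM / 1.80 × 10⁵ = 1.07 × 10⁻³ mM = 1070 nM.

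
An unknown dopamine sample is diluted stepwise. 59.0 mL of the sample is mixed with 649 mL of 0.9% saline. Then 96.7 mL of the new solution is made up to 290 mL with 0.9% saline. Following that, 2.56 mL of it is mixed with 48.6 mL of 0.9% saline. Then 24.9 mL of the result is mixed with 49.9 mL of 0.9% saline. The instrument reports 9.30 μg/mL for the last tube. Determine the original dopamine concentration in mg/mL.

Overall dilution factor = 12 × 2.999 × 19.98 × 3.004 = 2160.
Original = 9.30 μg/mL × 2160 = 2.01 × 10⁴ μg/mL = 20.1 mg/mL.

20.1 mg/mL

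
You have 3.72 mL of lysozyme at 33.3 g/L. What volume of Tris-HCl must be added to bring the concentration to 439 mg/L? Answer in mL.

439 mg/L = 0.439 g/L.
V₂ = C₁V₁/C₂ = 33.3 × 3.72 / 0.439 = 282 mL.
Diluent to add = V₂ − V₁ = 282 − 3.72 = 278 mL.

278 mL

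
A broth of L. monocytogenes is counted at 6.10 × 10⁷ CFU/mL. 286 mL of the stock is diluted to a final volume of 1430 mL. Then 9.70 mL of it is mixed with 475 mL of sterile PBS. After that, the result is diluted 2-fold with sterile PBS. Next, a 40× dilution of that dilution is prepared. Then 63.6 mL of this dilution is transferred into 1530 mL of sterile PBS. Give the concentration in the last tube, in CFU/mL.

Overall dilution factor = 5 × 49.97 × 2 × 40 × 25.06 = 5.01 × 10⁵.
6.10 × 10⁷ CFU/mL / 5.01 × 10⁵ = 122 CFU/mL.

122 CFU/mL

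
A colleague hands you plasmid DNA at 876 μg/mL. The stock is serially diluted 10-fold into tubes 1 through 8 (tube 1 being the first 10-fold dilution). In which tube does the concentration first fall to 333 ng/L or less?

Tube n has concentration 876 μg/mL / 10ⁿ.
Need 10ⁿ ≥ 876 μg/mL / 333 ng/L = 2.63 × 10⁶, so n ≥ 6.42.
First such tube: n = 7.

tube 7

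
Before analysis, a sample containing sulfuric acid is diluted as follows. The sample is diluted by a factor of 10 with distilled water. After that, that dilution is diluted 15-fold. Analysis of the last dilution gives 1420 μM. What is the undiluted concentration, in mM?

213 mM

Overall dilution factor = 10 × 15 = 150.
Original = 1420 μM × 150 = 2.13 × 10⁵ μM = 213 mM.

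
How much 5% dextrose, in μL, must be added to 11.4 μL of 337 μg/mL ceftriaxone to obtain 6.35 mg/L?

6.35 mg/L = 6.35 μg/mL.
V₂ = C₁V₁/C₂ = 337 × 11.4 / 6.35 = 605 μL.
Diluent to add = V₂ − V₁ = 605 − 11.4 = 594 μL.

594 μL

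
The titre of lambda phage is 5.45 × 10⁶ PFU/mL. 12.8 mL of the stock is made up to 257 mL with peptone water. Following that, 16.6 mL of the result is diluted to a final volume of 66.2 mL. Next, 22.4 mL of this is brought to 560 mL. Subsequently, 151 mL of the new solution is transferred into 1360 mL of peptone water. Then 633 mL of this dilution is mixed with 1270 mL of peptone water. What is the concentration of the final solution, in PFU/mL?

90.5 PFU/mL

Overall dilution factor = 20.08 × 3.988 × 25 × 10.01 × 3.006 = 6.02 × 10⁴.
5.45 × 10⁶ PFU/mL / 6.02 × 10⁴ = 90.5 PFU/mL.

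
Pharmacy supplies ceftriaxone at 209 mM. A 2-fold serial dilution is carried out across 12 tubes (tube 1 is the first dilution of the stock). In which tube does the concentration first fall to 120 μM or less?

tube 11

Tube n has concentration 209 mM / 2ⁿ.
Need 2ⁿ ≥ 209 mM / 120 μM = 1742, so n ≥ 10.77.
First such tube: n = 11.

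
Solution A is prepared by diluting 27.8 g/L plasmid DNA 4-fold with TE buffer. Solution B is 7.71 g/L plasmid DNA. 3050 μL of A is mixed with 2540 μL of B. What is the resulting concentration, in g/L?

7.30 g/L

C_A = 27.8 g/L / 4 = 6.95 g/L.
C_mix = (C_A·V_A + C_B·V_B)/(V_A + V_B) = (6.95×3050 + 7.71×2540) / 5590 = 7.30 g/L.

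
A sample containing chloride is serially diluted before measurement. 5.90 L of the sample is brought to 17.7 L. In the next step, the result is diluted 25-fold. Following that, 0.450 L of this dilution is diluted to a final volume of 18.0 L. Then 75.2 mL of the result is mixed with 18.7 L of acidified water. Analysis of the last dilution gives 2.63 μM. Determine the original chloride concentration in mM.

Overall dilution factor = 3 × 25 × 40 × 249.7 = 7.49 × 10⁵.
Original = 2.63 μM × 7.49 × 10⁵ = 1.97 × 10⁶ μM = 1970 mM.

1970 mM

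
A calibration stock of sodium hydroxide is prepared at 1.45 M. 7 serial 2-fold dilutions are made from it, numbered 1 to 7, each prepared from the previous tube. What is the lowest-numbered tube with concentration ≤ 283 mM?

tube 3

Tube n has concentration 1.45 M / 2ⁿ.
Need 2ⁿ ≥ 1.45 M / 283 mM = 5.12, so n ≥ 2.36.
First such tube: n = 3.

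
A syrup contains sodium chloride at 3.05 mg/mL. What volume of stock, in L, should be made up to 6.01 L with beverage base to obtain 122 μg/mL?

0.240 L

122 μg/mL = 0.122 mg/mL.
V₁ = C₂V₂/C₁ = 0.122 × 6.01 / 3.05 = 0.240 L.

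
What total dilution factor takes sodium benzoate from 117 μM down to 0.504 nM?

Factor = C₀/C_target = 117 μM / 0.504 nM = 2.32 × 10⁵.

2.32 × 10⁵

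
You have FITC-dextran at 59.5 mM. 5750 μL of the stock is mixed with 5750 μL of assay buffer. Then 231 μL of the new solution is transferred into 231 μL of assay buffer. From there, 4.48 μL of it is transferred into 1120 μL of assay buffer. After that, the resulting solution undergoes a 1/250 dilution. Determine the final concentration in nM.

Overall dilution factor = 2 × 2 × 251 × 250 = 2.51 × 10⁵.
59.5 mM / 2.51 × 10⁵ = 2.37 × 10⁻⁴ mM = 237 nM.

237 nM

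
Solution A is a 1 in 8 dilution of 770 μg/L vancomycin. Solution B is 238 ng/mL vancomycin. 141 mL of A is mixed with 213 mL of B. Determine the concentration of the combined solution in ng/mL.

C_A = 770 μg/L / 8 = 96.2 μg/L.
C_B = 238 ng/mL = 238 μg/L.
C_mix = (C_A·V_A + C_B·V_B)/(V_A + V_B) = (96.2×141 + 238×213) / 354.0 = 182 μg/L = 182 ng/mL.

182 ng/mL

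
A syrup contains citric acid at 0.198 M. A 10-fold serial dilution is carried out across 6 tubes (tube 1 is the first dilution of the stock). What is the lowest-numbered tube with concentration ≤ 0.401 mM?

Tube n has concentration 0.198 M / 10ⁿ.
Need 10ⁿ ≥ 0.198 M / 0.401 mM = 494, so n ≥ 2.69.
First such tube: n = 3.

tube 3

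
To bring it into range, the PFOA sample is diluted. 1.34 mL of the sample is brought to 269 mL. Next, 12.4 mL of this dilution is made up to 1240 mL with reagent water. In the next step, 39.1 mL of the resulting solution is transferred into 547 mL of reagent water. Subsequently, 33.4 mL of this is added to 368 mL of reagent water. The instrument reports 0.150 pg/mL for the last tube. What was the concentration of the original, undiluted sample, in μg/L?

542 μg/L

Overall dilution factor = 200.7 × 100 × 14.99 × 12.02 = 3.62 × 10⁶.
Original = 0.150 pg/mL × 3.62 × 10⁶ = 5.42 × 10⁵ pg/mL = 542 μg/L.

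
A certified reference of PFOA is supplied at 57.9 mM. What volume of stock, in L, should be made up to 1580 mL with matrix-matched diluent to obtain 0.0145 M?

0.396 L

0.0145 M = 14.5 mM.
V₁ = C₂V₂/C₁ = 14.5 × 1580 / 57.9 = 396 mL = 0.396 L.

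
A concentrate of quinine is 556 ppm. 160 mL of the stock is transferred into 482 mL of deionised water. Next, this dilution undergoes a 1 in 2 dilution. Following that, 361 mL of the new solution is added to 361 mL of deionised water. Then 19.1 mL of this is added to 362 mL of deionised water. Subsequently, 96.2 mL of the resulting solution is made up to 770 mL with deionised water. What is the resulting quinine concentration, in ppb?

Overall dilution factor = 4.013 × 2 × 2 × 19.95 × 8.004 = 2563.
556 ppm / 2563 = 0.217 ppm = 217 ppb.

217 ppb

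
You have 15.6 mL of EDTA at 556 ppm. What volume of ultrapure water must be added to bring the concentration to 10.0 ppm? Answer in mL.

852 mL

V₂ = C₁V₁/C₂ = 556 × 15.6 / 10.0 = 867 mL.
Diluent to add = V₂ − V₁ = 867 − 15.6 = 852 mL.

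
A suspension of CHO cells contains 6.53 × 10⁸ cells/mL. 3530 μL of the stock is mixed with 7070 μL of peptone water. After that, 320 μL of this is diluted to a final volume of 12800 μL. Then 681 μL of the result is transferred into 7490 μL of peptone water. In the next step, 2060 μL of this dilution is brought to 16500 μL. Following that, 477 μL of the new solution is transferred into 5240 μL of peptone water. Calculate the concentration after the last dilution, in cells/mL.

4720 cells/mL

Overall dilution factor = 3.003 × 40 × 12.00 × 8.010 × 11.99 = 1.38 × 10⁵.
6.53 × 10⁸ cells/mL / 1.38 × 10⁵ = 4720 cells/mL.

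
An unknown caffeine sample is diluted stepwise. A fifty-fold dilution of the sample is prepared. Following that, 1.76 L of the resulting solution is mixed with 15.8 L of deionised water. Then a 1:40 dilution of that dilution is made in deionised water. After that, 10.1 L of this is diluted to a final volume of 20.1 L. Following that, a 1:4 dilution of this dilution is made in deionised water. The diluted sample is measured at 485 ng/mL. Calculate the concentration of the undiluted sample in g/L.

Overall dilution factor = 50 × 9.977 × 40 × 1.990 × 4 = 1.59 × 10⁵.
Original = 485 ng/mL × 1.59 × 10⁵ = 7.70 × 10⁷ ng/mL = 77.0 g/L.

77.0 g/L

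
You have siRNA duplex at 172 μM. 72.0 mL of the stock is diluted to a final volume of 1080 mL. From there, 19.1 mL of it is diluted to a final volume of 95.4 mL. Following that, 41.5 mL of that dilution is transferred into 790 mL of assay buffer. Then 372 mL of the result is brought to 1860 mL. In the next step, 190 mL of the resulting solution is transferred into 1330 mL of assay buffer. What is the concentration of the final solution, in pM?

Overall dilution factor = 15 × 4.995 × 20.04 × 5 × 8 = 6.00 × 10⁴.
172 μM / 6.00 × 10⁴ = 2.86 × 10⁻³ μM = 2860 pM.

2860 pM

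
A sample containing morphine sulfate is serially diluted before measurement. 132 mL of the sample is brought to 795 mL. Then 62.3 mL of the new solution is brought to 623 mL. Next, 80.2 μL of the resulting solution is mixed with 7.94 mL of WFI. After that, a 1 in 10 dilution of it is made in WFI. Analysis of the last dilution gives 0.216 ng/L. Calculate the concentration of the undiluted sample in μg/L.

Overall dilution factor = 6.023 × 10 × 100.0 × 10 = 6.02 × 10⁴.
Original = 0.216 ng/L × 6.02 × 10⁴ = 1.30 × 10⁴ ng/L = 13.0 μg/L.

13.0 μg/L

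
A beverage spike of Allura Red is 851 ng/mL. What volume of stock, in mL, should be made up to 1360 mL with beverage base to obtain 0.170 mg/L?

272 mL

0.170 mg/L = 170 ng/mL.
V₁ = C₂V₂/C₁ = 170 × 1360 / 851 = 272 mL.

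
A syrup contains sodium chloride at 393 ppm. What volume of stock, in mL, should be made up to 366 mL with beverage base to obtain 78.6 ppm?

73.2 mL

V₁ = C₂V₂/C₁ = 78.6 × 366 / 393 = 73.2 mL.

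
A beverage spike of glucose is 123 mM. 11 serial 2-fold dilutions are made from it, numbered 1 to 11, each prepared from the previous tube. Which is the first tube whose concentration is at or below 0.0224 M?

Tube n has concentration 123 mM / 2ⁿ.
Need 2ⁿ ≥ 123 mM / 0.0224 M = 5.49, so n ≥ 2.46.
First such tube: n = 3.

tube 3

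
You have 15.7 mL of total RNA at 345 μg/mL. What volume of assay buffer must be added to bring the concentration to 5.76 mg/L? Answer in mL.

925 mL

5.76 mg/L = 5.76 μg/mL.
V₂ = C₁V₁/C₂ = 345 × 15.7 / 5.76 = 940 mL.
Diluent to add = V₂ − V₁ = 940 − 15.7 = 925 mL.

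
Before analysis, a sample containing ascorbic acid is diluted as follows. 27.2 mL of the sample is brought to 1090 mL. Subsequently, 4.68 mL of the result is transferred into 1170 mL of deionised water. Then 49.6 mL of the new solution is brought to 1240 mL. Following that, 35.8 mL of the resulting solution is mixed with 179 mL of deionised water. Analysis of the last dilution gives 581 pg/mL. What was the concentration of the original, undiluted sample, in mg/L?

877 mg/L

Overall dilution factor = 40.07 × 251 × 25 × 6 = 1.51 × 10⁶.
Original = 581 pg/mL × 1.51 × 10⁶ = 8.77 × 10⁸ pg/mL = 877 mg/L.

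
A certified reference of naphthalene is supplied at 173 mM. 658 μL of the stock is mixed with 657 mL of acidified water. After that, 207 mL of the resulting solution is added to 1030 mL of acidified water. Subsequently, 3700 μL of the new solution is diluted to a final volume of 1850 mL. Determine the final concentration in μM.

Overall dilution factor = 999.5 × 5.976 × 500 = 2.99 × 10⁶.
173 mM / 2.99 × 10⁶ = 5.79 × 10⁻⁵ mM = 0.0579 μM.

0.0579 μM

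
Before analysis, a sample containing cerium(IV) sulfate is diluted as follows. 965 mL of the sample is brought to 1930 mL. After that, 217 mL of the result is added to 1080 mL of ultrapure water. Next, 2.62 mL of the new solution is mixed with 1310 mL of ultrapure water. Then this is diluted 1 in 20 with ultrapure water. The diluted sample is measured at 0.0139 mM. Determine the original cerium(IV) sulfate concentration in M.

1.66 M

Overall dilution factor = 2 × 5.977 × 501 × 20 = 1.20 × 10⁵.
Original = 0.0139 mM × 1.20 × 10⁵ = 1665 mM = 1.66 M.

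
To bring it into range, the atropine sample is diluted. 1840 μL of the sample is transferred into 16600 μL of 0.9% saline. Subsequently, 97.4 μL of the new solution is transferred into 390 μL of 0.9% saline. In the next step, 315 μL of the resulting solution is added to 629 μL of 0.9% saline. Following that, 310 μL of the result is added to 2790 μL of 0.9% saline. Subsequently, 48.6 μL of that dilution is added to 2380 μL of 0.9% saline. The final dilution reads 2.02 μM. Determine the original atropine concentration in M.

0.152 M

Overall dilution factor = 10.02 × 5.004 × 2.997 × 10 × 49.97 = 7.51 × 10⁴.
Original = 2.02 μM × 7.51 × 10⁴ = 1.52 × 10⁵ μM = 0.152 M.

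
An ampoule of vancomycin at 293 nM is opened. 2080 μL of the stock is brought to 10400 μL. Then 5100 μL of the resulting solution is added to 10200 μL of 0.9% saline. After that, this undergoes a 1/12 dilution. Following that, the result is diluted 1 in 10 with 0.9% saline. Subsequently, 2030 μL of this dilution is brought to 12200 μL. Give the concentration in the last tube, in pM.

Overall dilution factor = 5 × 3 × 12 × 10 × 6.010 = 1.08 × 10⁴.
293 nM / 1.08 × 10⁴ = 0.0271 nM = 27.1 pM.

27.1 pM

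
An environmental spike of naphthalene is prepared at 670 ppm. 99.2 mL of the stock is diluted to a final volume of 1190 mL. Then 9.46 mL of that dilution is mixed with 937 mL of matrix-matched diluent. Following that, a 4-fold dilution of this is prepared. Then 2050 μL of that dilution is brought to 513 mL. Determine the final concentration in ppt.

558 ppt

Overall dilution factor = 12.00 × 100.0 × 4 × 250.2 = 1.20 × 10⁶.
670 ppm / 1.20 × 10⁶ = 5.58 × 10⁻⁴ ppm = 558 ppt.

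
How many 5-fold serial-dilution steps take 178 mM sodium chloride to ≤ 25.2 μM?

Need 5ⁿ ≥ 7063, so n ≥ log(7063)/log(5) = 5.51.
Minimum whole steps: n = 6.

6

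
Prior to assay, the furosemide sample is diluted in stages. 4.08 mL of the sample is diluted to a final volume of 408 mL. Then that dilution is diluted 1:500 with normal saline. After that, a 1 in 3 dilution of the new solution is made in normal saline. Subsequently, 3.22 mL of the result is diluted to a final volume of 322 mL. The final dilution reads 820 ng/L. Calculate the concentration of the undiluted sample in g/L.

12.3 g/L

Overall dilution factor = 100 × 500 × 3 × 100 = 1.50 × 10⁷.
Original = 820 ng/L × 1.50 × 10⁷ = 1.23 × 10¹⁰ ng/L = 12.3 g/L.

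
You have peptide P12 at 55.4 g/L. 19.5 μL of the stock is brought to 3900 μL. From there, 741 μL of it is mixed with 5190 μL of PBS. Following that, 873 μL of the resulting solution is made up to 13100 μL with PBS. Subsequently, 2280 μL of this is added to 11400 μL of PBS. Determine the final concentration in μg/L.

Overall dilution factor = 200 × 8.004 × 15.01 × 6 = 1.44 × 10⁵.
55.4 g/L / 1.44 × 10⁵ = 3.84 × 10⁻⁴ g/L = 384 μg/L.

384 μg/L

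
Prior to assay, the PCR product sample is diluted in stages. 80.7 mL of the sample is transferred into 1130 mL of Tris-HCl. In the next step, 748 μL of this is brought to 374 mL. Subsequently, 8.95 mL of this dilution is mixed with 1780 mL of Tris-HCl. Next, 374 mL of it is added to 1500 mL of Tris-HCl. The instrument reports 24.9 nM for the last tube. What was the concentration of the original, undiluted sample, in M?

0.187 M

Overall dilution factor = 15.00 × 500 × 199.9 × 5.011 = 7.51 × 10⁶.
Original = 24.9 nM × 7.51 × 10⁶ = 1.87 × 10⁸ nM = 0.187 M.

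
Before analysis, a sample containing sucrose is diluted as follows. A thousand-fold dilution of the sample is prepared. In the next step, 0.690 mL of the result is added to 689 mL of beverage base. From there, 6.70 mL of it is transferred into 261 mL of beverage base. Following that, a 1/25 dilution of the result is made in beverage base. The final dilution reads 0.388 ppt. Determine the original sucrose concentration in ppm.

387 ppm

Overall dilution factor = 1000 × 999.6 × 39.96 × 25 = 9.98 × 10⁸.
Original = 0.388 ppt × 9.98 × 10⁸ = 3.87 × 10⁸ ppt = 387 ppm.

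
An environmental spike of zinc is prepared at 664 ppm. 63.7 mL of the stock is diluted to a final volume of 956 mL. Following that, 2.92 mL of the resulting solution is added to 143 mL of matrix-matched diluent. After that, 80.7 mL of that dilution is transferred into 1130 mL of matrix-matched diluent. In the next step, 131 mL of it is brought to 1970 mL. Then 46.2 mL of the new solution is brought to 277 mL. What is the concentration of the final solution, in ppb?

Overall dilution factor = 15.01 × 49.97 × 15.00 × 15.04 × 5.996 = 1.01 × 10⁶.
664 ppm / 1.01 × 10⁶ = 6.55 × 10⁻⁴ ppm = 0.655 ppb.

0.655 ppb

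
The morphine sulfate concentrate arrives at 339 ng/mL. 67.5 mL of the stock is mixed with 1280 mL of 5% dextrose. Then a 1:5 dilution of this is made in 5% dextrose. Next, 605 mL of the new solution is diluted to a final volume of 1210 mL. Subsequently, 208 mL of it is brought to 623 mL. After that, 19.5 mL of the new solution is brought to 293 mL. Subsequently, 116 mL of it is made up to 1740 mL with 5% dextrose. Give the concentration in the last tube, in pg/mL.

2.52 pg/mL

Overall dilution factor = 19.96 × 5 × 2 × 2.995 × 15.03 × 15 = 1.35 × 10⁵.
339 ng/mL / 1.35 × 10⁵ = 2.52 × 10⁻³ ng/mL = 2.52 pg/mL.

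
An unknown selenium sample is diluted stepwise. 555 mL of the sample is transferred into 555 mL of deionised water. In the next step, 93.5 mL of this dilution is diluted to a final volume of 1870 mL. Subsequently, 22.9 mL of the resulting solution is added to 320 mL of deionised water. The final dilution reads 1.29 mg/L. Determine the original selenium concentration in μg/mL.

773 μg/mL

Overall dilution factor = 2 × 20 × 14.97 = 599.
Original = 1.29 mg/L × 599 = 773 mg/L = 773 μg/mL.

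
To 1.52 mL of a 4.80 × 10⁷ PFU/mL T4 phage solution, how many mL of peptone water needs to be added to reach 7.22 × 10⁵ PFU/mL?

99.5 mL

V₂ = C₁V₁/C₂ = 4.80 × 10⁷ × 1.52 / 7.22 × 10⁵ = 101 mL.
Diluent to add = V₂ − V₁ = 101 − 1.52 = 99.5 mL.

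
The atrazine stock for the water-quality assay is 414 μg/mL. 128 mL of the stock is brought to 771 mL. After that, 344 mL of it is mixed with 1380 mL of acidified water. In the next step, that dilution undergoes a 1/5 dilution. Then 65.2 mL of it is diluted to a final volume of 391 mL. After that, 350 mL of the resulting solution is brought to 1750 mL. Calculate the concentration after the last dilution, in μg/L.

91.5 μg/L

Overall dilution factor = 6.023 × 5.012 × 5 × 5.997 × 5 = 4526.
414 μg/mL / 4526 = 0.0915 μg/mL = 91.5 μg/L.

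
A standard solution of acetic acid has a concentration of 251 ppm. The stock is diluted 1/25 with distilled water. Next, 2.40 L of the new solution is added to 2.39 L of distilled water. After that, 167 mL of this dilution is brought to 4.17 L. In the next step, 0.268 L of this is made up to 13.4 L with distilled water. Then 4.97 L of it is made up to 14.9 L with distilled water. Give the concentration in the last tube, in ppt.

1340 ppt

Overall dilution factor = 25 × 1.996 × 24.97 × 50 × 2.998 = 1.87 × 10⁵.
251 ppm / 1.87 × 10⁵ = 1.34 × 10⁻³ ppm = 1340 ppt.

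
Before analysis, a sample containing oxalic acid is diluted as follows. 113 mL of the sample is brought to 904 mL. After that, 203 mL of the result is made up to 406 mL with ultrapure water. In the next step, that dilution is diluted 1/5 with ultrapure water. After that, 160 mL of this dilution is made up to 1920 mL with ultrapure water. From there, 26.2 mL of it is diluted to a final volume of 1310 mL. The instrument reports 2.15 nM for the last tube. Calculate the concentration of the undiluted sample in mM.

Overall dilution factor = 8 × 2 × 5 × 12 × 50 = 4.80 × 10⁴.
Original = 2.15 nM × 4.80 × 10⁴ = 1.03 × 10⁵ nM = 0.103 mM.

0.103 mM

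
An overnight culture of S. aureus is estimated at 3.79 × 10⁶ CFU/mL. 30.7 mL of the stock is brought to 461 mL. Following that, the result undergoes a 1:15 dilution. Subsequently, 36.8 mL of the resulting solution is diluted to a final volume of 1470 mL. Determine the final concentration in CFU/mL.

421 CFU/mL

Overall dilution factor = 15.02 × 15 × 39.95 = 8998.
3.79 × 10⁶ CFU/mL / 8998 = 421 CFU/mL.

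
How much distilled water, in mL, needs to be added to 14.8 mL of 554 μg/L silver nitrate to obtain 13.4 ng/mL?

13.4 ng/mL = 13.4 μg/L.
V₂ = C₁V₁/C₂ = 554 × 14.8 / 13.4 = 612 mL.
Diluent to add = V₂ − V₁ = 612 − 14.8 = 597 mL.

597 mL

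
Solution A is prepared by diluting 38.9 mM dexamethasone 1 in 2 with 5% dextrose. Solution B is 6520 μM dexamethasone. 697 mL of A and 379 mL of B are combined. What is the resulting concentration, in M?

C_A = 38.9 mM / 2 = 19.4 mM.
C_B = 6520 μM = 6.52 mM.
C_mix = (C_A·V_A + C_B·V_B)/(V_A + V_B) = (19.4×697 + 6.52×379) / 1076 = 14.9 mM = 0.0149 M.

0.0149 M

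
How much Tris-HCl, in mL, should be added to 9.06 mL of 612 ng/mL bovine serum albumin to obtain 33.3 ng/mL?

V₂ = C₁V₁/C₂ = 612 × 9.06 / 33.3 = 167 mL.
Diluent to add = V₂ − V₁ = 167 − 9.06 = 157 mL.

157 mL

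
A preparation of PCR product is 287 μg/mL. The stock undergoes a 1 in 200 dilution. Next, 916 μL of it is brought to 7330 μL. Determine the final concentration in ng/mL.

Overall dilution factor = 200 × 8.002 = 1600.
287 μg/mL / 1600 = 0.179 μg/mL = 179 ng/mL.

179 ng/mL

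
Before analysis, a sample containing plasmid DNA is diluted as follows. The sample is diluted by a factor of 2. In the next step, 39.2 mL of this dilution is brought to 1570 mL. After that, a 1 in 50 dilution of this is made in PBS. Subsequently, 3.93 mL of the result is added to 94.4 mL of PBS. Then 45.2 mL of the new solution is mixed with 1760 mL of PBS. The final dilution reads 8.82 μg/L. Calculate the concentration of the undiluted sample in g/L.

35.3 g/L

Overall dilution factor = 2 × 40.05 × 50 × 25.02 × 39.94 = 4.00 × 10⁶.
Original = 8.82 μg/L × 4.00 × 10⁶ = 3.53 × 10⁷ μg/L = 35.3 g/L.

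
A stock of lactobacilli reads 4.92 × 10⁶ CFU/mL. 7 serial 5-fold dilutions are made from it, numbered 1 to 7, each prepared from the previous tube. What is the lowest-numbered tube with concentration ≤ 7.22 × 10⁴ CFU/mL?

tube 3

Tube n has concentration 4.92 × 10⁶ CFU/mL / 5ⁿ.
Need 5ⁿ ≥ 4.92 × 10⁶ CFU/mL / 7.22 × 10⁴ CFU/mL = 68.1, so n ≥ 2.62.
First such tube: n = 3.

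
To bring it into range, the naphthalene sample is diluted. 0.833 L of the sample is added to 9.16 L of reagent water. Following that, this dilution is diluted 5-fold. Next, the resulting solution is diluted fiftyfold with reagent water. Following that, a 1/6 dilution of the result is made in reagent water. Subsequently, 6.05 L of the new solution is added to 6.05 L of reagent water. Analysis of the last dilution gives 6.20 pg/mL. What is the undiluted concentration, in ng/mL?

223 ng/mL

Overall dilution factor = 12.00 × 5 × 50 × 6 × 2 = 3.60 × 10⁴.
Original = 6.20 pg/mL × 3.60 × 10⁴ = 2.23 × 10⁵ pg/mL = 223 ng/mL.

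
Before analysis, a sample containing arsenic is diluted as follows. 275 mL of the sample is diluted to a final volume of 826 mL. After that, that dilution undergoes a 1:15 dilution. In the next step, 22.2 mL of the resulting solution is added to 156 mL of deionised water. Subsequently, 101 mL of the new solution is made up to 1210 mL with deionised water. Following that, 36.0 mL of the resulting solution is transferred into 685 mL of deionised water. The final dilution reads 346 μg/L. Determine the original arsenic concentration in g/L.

Overall dilution factor = 3.004 × 15 × 8.027 × 11.98 × 20.03 = 8.68 × 10⁴.
Original = 346 μg/L × 8.68 × 10⁴ = 3.00 × 10⁷ μg/L = 30.0 g/L.

30.0 g/L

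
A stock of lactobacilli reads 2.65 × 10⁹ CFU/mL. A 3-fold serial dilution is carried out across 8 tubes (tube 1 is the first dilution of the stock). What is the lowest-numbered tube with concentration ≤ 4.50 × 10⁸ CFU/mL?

tube 2

Tube n has concentration 2.65 × 10⁹ CFU/mL / 3ⁿ.
Need 3ⁿ ≥ 2.65 × 10⁹ CFU/mL / 4.50 × 10⁸ CFU/mL = 5.89, so n ≥ 1.61.
First such tube: n = 2.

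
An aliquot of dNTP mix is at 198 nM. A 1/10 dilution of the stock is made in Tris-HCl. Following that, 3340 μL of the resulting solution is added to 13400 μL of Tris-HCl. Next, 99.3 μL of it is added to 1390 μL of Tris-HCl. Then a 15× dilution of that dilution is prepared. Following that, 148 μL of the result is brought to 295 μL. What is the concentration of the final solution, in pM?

Overall dilution factor = 10 × 5.012 × 15.00 × 15 × 1.993 = 2.25 × 10⁴.
198 nM / 2.25 × 10⁴ = 8.81 × 10⁻³ nM = 8.81 pM.

8.81 pM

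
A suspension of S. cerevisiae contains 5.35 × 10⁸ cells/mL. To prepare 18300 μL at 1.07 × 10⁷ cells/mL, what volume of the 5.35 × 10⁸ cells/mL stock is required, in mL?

0.366 mL

V₁ = C₂V₂/C₁ = 1.07 × 10⁷ × 18300 / 5.35 × 10⁸ = 366 μL = 0.366 mL.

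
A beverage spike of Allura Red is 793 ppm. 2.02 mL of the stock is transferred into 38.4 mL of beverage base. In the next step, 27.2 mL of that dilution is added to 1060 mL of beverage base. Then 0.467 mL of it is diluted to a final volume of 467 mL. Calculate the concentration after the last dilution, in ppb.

Overall dilution factor = 20.01 × 39.97 × 1000 = 8.00 × 10⁵.
793 ppm / 8.00 × 10⁵ = 9.91 × 10⁻⁴ ppm = 0.991 ppb.

0.991 ppb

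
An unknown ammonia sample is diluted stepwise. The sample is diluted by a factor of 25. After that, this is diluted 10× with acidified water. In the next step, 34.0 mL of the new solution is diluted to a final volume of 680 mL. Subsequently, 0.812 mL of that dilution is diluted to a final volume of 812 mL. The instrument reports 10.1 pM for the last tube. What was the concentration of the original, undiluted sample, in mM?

0.0505 mM

Overall dilution factor = 25 × 10 × 20 × 1000 = 5.00 × 10⁶.
Original = 10.1 pM × 5.00 × 10⁶ = 5.05 × 10⁷ pM = 0.0505 mM.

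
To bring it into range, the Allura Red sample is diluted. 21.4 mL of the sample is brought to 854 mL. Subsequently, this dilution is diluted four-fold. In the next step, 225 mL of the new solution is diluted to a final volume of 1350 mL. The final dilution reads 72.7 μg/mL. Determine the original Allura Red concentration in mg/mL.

Overall dilution factor = 39.91 × 4 × 6 = 958.
Original = 72.7 μg/mL × 958 = 6.96 × 10⁴ μg/mL = 69.6 mg/mL.

69.6 mg/mL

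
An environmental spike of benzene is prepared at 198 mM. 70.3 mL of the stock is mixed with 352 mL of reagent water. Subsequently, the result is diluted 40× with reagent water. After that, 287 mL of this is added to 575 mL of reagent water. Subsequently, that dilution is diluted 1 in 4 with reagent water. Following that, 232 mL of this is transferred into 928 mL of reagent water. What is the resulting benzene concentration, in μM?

Overall dilution factor = 6.007 × 40 × 3.003 × 4 × 5 = 1.44 × 10⁴.
198 mM / 1.44 × 10⁴ = 0.0137 mM = 13.7 μM.

13.7 μM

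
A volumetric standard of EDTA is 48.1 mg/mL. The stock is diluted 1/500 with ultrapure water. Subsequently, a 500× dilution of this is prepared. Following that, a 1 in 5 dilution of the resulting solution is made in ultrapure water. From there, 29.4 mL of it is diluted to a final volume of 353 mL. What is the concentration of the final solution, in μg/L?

Overall dilution factor = 500 × 500 × 5 × 12.01 = 1.50 × 10⁷.
48.1 mg/mL / 1.50 × 10⁷ = 3.20 × 10⁻⁶ mg/mL = 3.20 μg/L.

3.20 μg/L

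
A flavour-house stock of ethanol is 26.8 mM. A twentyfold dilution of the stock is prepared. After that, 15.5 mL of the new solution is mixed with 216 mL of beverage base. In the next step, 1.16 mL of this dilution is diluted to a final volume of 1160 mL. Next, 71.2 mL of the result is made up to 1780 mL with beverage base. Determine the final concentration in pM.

Overall dilution factor = 20 × 14.94 × 1000 × 25 = 7.47 × 10⁶.
26.8 mM / 7.47 × 10⁶ = 3.59 × 10⁻⁶ mM = 3590 pM.

3590 pM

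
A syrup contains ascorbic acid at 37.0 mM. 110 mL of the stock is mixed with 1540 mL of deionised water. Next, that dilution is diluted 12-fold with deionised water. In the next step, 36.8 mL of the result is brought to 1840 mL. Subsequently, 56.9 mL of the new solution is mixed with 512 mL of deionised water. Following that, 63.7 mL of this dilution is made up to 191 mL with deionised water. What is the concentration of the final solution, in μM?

0.137 μM

Overall dilution factor = 15 × 12 × 50 × 9.998 × 2.998 = 2.70 × 10⁵.
37.0 mM / 2.70 × 10⁵ = 1.37 × 10⁻⁴ mM = 0.137 μM.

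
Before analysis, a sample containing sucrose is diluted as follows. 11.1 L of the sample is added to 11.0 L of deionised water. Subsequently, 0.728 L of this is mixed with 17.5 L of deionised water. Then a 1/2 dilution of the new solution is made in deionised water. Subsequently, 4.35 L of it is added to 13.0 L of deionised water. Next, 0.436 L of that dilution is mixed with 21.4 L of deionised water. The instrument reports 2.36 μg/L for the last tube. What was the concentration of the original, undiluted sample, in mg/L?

Overall dilution factor = 1.991 × 25.04 × 2 × 3.989 × 50.08 = 1.99 × 10⁴.
Original = 2.36 μg/L × 1.99 × 10⁴ = 4.70 × 10⁴ μg/L = 47.0 mg/L.

47.0 mg/L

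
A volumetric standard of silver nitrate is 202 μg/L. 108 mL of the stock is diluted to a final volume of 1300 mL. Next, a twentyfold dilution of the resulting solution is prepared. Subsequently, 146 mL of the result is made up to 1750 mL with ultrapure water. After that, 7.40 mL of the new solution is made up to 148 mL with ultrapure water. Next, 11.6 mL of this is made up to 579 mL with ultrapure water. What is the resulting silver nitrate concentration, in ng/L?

0.0701 ng/L

Overall dilution factor = 12.04 × 20 × 11.99 × 20 × 49.91 = 2.88 × 10⁶.
202 μg/L / 2.88 × 10⁶ = 7.01 × 10⁻⁵ μg/L = 0.0701 ng/L.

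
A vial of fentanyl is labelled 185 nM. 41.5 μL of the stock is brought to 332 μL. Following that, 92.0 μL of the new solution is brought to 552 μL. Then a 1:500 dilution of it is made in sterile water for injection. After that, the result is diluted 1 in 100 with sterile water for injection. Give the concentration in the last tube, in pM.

Overall dilution factor = 8 × 6 × 500 × 100 = 2.40 × 10⁶.
185 nM / 2.40 × 10⁶ = 7.71 × 10⁻⁵ nM = 0.0771 pM.

0.0771 pM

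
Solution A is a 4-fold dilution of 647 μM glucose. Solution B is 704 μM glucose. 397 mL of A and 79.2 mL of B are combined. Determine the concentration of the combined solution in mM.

0.252 mM

C_A = 647 μM / 4 = 162 μM.
C_mix = (C_A·V_A + C_B·V_B)/(V_A + V_B) = (162×397 + 704×79.2) / 476.2 = 252 μM = 0.252 mM.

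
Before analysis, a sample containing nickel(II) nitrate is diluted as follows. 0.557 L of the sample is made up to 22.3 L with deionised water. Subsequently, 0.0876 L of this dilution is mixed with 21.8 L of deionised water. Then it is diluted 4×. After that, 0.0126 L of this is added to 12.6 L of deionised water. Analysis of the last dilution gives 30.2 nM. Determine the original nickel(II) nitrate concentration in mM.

Overall dilution factor = 40.04 × 249.9 × 4 × 1001 = 4.01 × 10⁷.
Original = 30.2 nM × 4.01 × 10⁷ = 1.21 × 10⁹ nM = 1210 mM.

1210 mM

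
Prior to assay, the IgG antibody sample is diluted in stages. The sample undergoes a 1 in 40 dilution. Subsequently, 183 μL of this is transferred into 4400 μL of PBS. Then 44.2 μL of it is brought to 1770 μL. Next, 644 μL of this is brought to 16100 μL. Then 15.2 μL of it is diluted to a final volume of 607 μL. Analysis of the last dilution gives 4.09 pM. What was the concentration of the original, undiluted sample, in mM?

0.164 mM

Overall dilution factor = 40 × 25.04 × 40.05 × 25 × 39.93 = 4.00 × 10⁷.
Original = 4.09 pM × 4.00 × 10⁷ = 1.64 × 10⁸ pM = 0.164 mM.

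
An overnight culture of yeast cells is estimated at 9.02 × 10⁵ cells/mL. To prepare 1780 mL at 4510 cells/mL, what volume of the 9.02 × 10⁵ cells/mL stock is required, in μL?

8900 μL

V₁ = C₂V₂/C₁ = 4510 × 1780 / 9.02 × 10⁵ = 8.90 mL = 8900 μL.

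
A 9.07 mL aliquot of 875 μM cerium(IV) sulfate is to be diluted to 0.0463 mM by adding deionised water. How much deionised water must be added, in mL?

162 mL

0.0463 mM = 46.3 μM.
V₂ = C₁V₁/C₂ = 875 × 9.07 / 46.3 = 171 mL.
Diluent to add = V₂ − V₁ = 171 − 9.07 = 162 mL.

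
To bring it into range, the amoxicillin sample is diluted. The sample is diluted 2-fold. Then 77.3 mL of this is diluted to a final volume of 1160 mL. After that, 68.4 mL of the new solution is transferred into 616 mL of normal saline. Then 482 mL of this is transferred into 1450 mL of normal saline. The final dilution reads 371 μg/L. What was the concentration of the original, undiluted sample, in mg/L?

Overall dilution factor = 2 × 15.01 × 10.01 × 4.008 = 1204.
Original = 371 μg/L × 1204 = 4.47 × 10⁵ μg/L = 447 mg/L.

447 mg/L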